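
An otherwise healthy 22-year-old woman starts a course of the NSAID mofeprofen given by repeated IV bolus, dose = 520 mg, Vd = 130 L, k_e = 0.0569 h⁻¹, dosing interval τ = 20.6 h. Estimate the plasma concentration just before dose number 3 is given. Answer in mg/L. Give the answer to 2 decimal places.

C₀ per dose = Dose / Vd = 520 / 130 = 4.000 mg/L
Fraction remaining after one interval: r = e^(−kτ) = e^(−0.05690 × 20.6) = 0.3097
Before dose 3, 2 doses have been given (aged 1τ, 2τ).
C_trough = C₀ × (r + r²) = 4.000 × (0.3097 + 0.09591) = 1.622 mg/L

1.62 mg/L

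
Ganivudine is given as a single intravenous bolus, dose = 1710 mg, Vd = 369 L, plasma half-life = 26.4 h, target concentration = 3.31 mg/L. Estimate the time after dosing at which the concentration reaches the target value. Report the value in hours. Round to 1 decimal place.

C₀ = Dose / Vd = 1710 / 369 = 4.634 mg/L
k = ln2 / t½ = 0.693147 / 26.4 = 0.02626 h⁻¹
t = ln(C₀ / C) / k = ln(4.634 / 3.31) / 0.02626
  = ln(1.400) / 0.02626 = 0.3365 / 0.02626 = 12.81 h

12.8 h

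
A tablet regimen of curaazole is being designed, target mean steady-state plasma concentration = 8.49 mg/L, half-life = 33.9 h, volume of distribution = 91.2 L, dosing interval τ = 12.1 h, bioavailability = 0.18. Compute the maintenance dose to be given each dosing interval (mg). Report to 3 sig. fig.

1060 mg

k = ln2 / t½ = 0.693147 / 33.9 = 0.02045 h⁻¹
CL = k × Vd = 0.02045 × 91.2 = 1.865 L/h
At steady state, F × (Dose/τ) = Css × CL.
Dose = Css × CL × τ / F = 8.49 × 1.865 × 12.1 / 0.18 = 1064 mg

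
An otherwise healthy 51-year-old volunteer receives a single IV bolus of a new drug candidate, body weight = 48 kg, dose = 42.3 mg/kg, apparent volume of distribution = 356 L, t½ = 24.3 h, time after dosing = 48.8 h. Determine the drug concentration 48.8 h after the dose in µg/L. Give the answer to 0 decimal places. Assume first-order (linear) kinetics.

Total dose = 42.3 × 48 = 2030 mg
C₀ = Dose / Vd = 2030 / 356 = 5.702 mg/L
k = ln2 / t½ = 0.693147 / 24.3 = 0.02852 h⁻¹
C = C₀ · e^(−k·t) = 5.702 × e^(−0.02852 × 48.8)
  = 5.702 × 0.2486 = 1.418 mg/L
Convert: 1.418 mg/L × 1000 = 1418 µg/L

1418 µg/L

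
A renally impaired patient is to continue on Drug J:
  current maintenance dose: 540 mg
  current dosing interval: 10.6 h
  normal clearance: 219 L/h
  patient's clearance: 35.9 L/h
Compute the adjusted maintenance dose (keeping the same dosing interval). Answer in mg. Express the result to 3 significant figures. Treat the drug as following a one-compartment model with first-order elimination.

To keep the same average steady-state level, dosing rate must scale with clearance.
CL ratio = 35.9 / 219 = 0.1639
New dose (same interval) = 540 × 0.1639 = 88.51 mg

88.5 mg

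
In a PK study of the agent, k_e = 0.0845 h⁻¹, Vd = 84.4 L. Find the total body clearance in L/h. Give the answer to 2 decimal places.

7.13 L/h

CL = k × Vd = 0.0845 × 84.4 = 7.132 L/h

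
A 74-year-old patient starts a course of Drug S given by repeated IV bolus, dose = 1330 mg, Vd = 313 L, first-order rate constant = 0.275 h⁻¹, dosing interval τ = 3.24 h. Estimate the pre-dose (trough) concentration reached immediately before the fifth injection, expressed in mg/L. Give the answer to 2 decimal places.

2.87 mg/L

C₀ per dose = Dose / Vd = 1330 / 313 = 4.249 mg/L
Fraction remaining after one interval: r = e^(−kτ) = e^(−0.2750 × 3.24) = 0.4102
Before dose 5, 4 doses have been given (aged 1τ, 2τ, 3τ, 4τ).
C_trough = C₀ × (r + r² + … + r^4) = C₀ × r(1−r^4)/(1−r)
        = 4.249 × 0.4102 × (1 − 0.02831) / (1 − 0.4102) = 2.871 mg/L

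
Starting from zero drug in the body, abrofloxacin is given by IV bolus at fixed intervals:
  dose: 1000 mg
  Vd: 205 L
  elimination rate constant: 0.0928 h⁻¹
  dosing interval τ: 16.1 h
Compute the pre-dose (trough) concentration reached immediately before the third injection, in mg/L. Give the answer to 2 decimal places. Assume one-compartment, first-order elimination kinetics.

1.34 mg/L

C₀ per dose = Dose / Vd = 1000 / 205 = 4.878 mg/L
Fraction remaining after one interval: r = e^(−kτ) = e^(−0.09280 × 16.1) = 0.2245
Before dose 3, 2 doses have been given (aged 1τ, 2τ).
C_trough = C₀ × (r + r²) = 4.878 × (0.2245 + 0.05040) = 1.341 mg/L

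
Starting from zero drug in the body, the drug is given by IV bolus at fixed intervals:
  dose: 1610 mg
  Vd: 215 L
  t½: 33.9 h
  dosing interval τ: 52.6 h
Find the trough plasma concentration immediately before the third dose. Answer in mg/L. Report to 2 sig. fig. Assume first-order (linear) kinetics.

3.4 mg/L

C₀ per dose = Dose / Vd = 1610 / 215 = 7.488 mg/L
k = ln2 / t½ = 0.693147 / 33.9 = 0.02045 h⁻¹
Fraction remaining after one interval: r = e^(−kτ) = e^(−0.02045 × 52.6) = 0.3411
Before dose 3, 2 doses have been given (aged 1τ, 2τ).
C_trough = C₀ × (r + r²) = 7.488 × (0.3411 + 0.1163) = 3.425 mg/L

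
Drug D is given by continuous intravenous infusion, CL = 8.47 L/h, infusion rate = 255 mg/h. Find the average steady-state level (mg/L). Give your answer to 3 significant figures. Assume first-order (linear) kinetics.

30.1 mg/L

At steady state Css = R₀ / CL = 255 / 8.470 = 30.11 mg/L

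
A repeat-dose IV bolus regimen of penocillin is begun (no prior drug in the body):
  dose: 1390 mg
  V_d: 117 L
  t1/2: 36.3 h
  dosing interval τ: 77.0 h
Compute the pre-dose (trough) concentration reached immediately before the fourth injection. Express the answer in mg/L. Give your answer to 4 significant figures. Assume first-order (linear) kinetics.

3.503 mg/L

C₀ per dose = Dose / Vd = 1390 / 117 = 11.88 mg/L
k = ln2 / t½ = 0.693147 / 36.3 = 0.01909 h⁻¹
Fraction remaining after one interval: r = e^(−kτ) = e^(−0.01909 × 77.0) = 0.2299
Before dose 4, 3 doses have been given (aged 1τ, 2τ, 3τ).
C_trough = C₀ × (r + r² + … + r^3) = C₀ × r(1−r^3)/(1−r)
        = 11.88 × 0.2299 × (1 − 0.01215) / (1 − 0.2299) = 3.503 mg/L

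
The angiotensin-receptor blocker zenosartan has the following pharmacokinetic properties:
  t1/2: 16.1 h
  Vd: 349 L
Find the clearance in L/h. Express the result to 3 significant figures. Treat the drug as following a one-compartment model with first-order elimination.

k = ln2 / t½ = 0.693147 / 16.1 = 0.04305 h⁻¹
CL = k × Vd = 0.04305 × 349 = 15.02 L/h

15.0 L/h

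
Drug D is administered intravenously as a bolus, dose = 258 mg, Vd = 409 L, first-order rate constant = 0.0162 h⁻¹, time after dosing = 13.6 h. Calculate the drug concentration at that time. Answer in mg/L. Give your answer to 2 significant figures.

C₀ = Dose / Vd = 258.0 / 409 = 0.6308 mg/L
C = C₀ · e^(−k·t) = 0.6308 × e^(−0.01620 × 13.6)
  = 0.6308 × 0.8023 = 0.5061 mg/L

0.51 mg/L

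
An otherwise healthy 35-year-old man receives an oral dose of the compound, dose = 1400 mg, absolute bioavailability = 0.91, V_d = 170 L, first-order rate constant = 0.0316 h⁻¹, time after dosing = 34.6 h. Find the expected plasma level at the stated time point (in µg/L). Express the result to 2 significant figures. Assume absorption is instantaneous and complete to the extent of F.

2500 µg/L

Amount reaching circulation = F × Dose = 0.91 × 1400 = 1274 mg
C₀ = F·Dose / Vd = 1274 / 170 = 7.494 mg/L
C = C₀ · e^(−k·t) = 7.494 × e^(−0.03160 × 34.6)
  = 7.494 × 0.3351 = 2.511 mg/L
Convert: 2.511 mg/L × 1000 = 2511 µg/L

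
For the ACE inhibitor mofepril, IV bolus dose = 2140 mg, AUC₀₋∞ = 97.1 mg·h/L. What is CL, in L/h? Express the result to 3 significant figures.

CL = Dose / AUC = 2140 / 97.1 = 22.04 L/h

22.0 L/h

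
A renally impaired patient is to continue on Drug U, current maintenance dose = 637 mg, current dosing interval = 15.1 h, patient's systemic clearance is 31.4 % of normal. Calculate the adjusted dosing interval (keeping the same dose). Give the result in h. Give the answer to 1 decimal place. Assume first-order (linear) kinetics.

48.1 h

To keep the same average steady-state level, dosing rate must scale with clearance.
CL ratio = 31.4 / 100 = 0.3140
New interval (same dose) = 15.1 / 0.3140 = 48.09 h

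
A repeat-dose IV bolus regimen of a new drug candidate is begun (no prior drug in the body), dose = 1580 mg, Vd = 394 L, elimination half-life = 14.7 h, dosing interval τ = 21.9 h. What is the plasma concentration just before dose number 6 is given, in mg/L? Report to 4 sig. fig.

2.205 mg/L

C₀ per dose = Dose / Vd = 1580 / 394 = 4.010 mg/L
k = ln2 / t½ = 0.693147 / 14.7 = 0.04715 h⁻¹
Fraction remaining after one interval: r = e^(−kτ) = e^(−0.04715 × 21.9) = 0.3561
Before dose 6, 5 doses have been given (aged 1τ, 2τ, 3τ, 4τ, 5τ).
C_trough = C₀ × (r + r² + … + r^5) = C₀ × r(1−r^5)/(1−r)
        = 4.010 × 0.3561 × (1 − 0.005726) / (1 − 0.3561) = 2.205 mg/L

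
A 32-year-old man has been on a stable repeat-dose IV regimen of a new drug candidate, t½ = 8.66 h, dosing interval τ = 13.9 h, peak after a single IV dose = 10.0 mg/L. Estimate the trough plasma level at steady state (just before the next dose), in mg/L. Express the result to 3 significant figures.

k = ln2 / t½ = 0.693147 / 8.66 = 0.08004 h⁻¹
e^(−kτ) = e^(−0.08004 × 13.9) = 0.3287
Accumulation ratio R = 1 / (1 − e^(−kτ)) = 1 / (1 − 0.3287) = 1.490
Steady-state trough = C₀ × R × e^(−kτ) = 10.0 × 1.490 × 0.3287 = 4.898 mg/L

4.90 mg/L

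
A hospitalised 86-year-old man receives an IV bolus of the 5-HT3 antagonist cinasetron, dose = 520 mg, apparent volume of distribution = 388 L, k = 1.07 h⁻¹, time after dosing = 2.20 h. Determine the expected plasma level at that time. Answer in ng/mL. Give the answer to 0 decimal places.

127 ng/mL

C₀ = Dose / Vd = 520.0 / 388 = 1.340 mg/L
C = C₀ · e^(−k·t) = 1.340 × e^(−1.070 × 2.20)
  = 1.340 × 0.09499 = 0.1273 mg/L
Convert: 0.1273 mg/L × 1000 = 127.3 ng/mL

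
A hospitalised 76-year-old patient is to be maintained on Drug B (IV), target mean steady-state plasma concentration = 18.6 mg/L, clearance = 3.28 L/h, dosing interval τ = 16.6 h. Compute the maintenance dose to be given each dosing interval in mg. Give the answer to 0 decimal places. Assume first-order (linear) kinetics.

At steady state, Dose/τ = Css × CL.
Dose = Css × CL × τ = 18.6 × 3.280 × 16.6 = 1013 mg

1013 mg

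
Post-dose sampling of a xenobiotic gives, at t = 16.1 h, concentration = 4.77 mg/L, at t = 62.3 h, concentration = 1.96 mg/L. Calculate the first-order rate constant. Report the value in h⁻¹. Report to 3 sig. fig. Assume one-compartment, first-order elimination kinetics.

0.0193 h⁻¹

k = ln(C₁/C₂) / (t₂ − t₁) = ln(4.77/1.96) / (62.3 − 16.1)
  = 0.8894 / 46.20 = 0.01925 h⁻¹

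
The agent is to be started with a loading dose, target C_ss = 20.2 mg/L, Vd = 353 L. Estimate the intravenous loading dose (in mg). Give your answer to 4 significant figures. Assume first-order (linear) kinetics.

LD = Css × Vd = 20.2 × 353 = 7131 mg

7131 mg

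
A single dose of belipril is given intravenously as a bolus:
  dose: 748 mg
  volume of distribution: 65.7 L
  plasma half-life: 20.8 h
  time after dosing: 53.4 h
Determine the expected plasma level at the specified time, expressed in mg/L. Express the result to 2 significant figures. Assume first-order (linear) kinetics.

C₀ = Dose / Vd = 748.0 / 65.7 = 11.39 mg/L
k = ln2 / t½ = 0.693147 / 20.8 = 0.03332 h⁻¹
C = C₀ · e^(−k·t) = 11.39 × e^(−0.03332 × 53.4)
  = 11.39 × 0.1688 = 1.923 mg/L

1.9 mg/L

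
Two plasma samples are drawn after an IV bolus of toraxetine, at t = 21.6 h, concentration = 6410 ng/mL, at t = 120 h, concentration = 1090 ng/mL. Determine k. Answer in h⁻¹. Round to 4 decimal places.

k = ln(C₁/C₂) / (t₂ − t₁) = ln(6410/1090) / (120 − 21.6)
  = 1.772 / 98.40 = 0.01801 h⁻¹

0.0180 h⁻¹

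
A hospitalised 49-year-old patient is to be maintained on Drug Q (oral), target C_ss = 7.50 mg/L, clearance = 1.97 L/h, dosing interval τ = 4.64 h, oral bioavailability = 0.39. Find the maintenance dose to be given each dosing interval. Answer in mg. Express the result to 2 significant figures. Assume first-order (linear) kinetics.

At steady state, F × (Dose/τ) = Css × CL.
Dose = Css × CL × τ / F = 7.50 × 1.970 × 4.64 / 0.39 = 175.8 mg

180 mg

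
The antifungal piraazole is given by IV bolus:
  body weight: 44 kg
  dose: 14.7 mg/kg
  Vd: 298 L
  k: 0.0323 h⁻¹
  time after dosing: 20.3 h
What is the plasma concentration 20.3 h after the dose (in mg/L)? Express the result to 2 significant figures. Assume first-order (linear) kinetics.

Total dose = 14.7 × 44 = 646.8 mg
C₀ = Dose / Vd = 646.8 / 298 = 2.170 mg/L
C = C₀ · e^(−k·t) = 2.170 × e^(−0.03230 × 20.3)
  = 2.170 × 0.5191 = 1.126 mg/L

1.1 mg/L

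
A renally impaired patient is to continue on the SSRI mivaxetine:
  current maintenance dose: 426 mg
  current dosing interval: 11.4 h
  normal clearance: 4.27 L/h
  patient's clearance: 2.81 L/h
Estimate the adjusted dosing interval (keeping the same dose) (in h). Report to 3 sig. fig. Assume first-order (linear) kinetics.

17.3 h

To keep the same average steady-state level, dosing rate must scale with clearance.
CL ratio = 2.81 / 4.27 = 0.6581
New interval (same dose) = 11.4 / 0.6581 = 17.32 h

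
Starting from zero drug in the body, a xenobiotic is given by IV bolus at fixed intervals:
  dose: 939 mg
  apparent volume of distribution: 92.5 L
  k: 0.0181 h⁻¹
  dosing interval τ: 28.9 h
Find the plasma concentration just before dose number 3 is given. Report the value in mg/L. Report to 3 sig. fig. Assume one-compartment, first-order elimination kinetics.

9.58 mg/L

C₀ per dose = Dose / Vd = 939 / 92.5 = 10.15 mg/L
Fraction remaining after one interval: r = e^(−kτ) = e^(−0.01810 × 28.9) = 0.5927
Before dose 3, 2 doses have been given (aged 1τ, 2τ).
C_trough = C₀ × (r + r²) = 10.15 × (0.5927 + 0.3513) = 9.582 mg/L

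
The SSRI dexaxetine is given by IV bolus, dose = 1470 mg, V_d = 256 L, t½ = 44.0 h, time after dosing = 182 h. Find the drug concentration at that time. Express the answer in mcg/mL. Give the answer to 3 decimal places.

0.327 mcg/mL

C₀ = Dose / Vd = 1470 / 256 = 5.742 mg/L
k = ln2 / t½ = 0.693147 / 44.0 = 0.01575 h⁻¹
C = C₀ · e^(−k·t) = 5.742 × e^(−0.01575 × 182)
  = 5.742 × 0.05690 = 0.3267 mg/L
(0.3267 mg/L = 0.3267 mcg/mL)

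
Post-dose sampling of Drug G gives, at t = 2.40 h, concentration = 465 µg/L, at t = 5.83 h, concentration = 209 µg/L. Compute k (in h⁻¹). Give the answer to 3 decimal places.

0.233 h⁻¹

k = ln(C₁/C₂) / (t₂ − t₁) = ln(465/209) / (5.83 − 2.40)
  = 0.7997 / 3.430 = 0.2331 h⁻¹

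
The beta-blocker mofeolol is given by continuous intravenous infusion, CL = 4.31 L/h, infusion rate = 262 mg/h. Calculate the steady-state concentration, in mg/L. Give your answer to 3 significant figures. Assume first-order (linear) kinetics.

60.8 mg/L

At steady state Css = R₀ / CL = 262 / 4.310 = 60.79 mg/L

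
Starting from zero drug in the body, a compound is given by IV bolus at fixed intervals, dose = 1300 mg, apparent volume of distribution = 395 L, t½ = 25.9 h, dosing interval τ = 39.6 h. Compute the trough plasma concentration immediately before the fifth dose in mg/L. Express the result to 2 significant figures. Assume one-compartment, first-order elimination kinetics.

1.7 mg/L

C₀ per dose = Dose / Vd = 1300 / 395 = 3.291 mg/L
k = ln2 / t½ = 0.693147 / 25.9 = 0.02676 h⁻¹
Fraction remaining after one interval: r = e^(−kτ) = e^(−0.02676 × 39.6) = 0.3466
Before dose 5, 4 doses have been given (aged 1τ, 2τ, 3τ, 4τ).
C_trough = C₀ × (r + r² + … + r^4) = C₀ × r(1−r^4)/(1−r)
        = 3.291 × 0.3466 × (1 − 0.01443) / (1 − 0.3466) = 1.721 mg/L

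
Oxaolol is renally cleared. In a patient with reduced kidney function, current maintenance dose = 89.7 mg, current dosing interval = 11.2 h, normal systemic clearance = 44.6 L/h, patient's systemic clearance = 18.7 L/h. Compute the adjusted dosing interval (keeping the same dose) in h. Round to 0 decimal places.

To keep the same average steady-state level, dosing rate must scale with clearance.
CL ratio = 18.7 / 44.6 = 0.4193
New interval (same dose) = 11.2 / 0.4193 = 26.71 h

27 h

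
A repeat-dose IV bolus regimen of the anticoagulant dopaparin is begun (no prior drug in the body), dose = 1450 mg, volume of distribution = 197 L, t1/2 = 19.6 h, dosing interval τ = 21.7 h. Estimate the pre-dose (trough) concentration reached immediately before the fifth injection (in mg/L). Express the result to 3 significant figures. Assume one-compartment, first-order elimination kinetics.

6.08 mg/L

C₀ per dose = Dose / Vd = 1450 / 197 = 7.360 mg/L
k = ln2 / t½ = 0.693147 / 19.6 = 0.03536 h⁻¹
Fraction remaining after one interval: r = e^(−kτ) = e^(−0.03536 × 21.7) = 0.4643
Before dose 5, 4 doses have been given (aged 1τ, 2τ, 3τ, 4τ).
C_trough = C₀ × (r + r² + … + r^4) = C₀ × r(1−r^4)/(1−r)
        = 7.360 × 0.4643 × (1 − 0.04647) / (1 − 0.4643) = 6.083 mg/L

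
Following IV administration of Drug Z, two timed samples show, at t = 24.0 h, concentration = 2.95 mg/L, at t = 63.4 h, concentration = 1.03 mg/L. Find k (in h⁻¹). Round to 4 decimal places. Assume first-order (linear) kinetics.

k = ln(C₁/C₂) / (t₂ − t₁) = ln(2.95/1.03) / (63.4 − 24.0)
  = 1.052 / 39.40 = 0.02670 h⁻¹

0.0267 h⁻¹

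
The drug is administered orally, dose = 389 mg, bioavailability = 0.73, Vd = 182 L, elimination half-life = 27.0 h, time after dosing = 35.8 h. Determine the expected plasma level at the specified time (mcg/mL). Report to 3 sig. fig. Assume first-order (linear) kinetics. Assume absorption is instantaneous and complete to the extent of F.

0.622 mcg/mL

Amount reaching circulation = F × Dose = 0.73 × 389.0 = 284.0 mg
C₀ = F·Dose / Vd = 284.0 / 182 = 1.560 mg/L
k = ln2 / t½ = 0.693147 / 27.0 = 0.02567 h⁻¹
C = C₀ · e^(−k·t) = 1.560 × e^(−0.02567 × 35.8)
  = 1.560 × 0.3989 = 0.6223 mg/L
(0.6223 mg/L = 0.6223 mcg/mL)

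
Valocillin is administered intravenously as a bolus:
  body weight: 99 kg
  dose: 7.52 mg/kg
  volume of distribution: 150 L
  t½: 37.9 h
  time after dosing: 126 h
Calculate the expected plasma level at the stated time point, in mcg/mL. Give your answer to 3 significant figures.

0.495 mcg/mL

Total dose = 7.52 × 99 = 744.5 mg
C₀ = Dose / Vd = 744.5 / 150 = 4.963 mg/L
k = ln2 / t½ = 0.693147 / 37.9 = 0.01829 h⁻¹
C = C₀ · e^(−k·t) = 4.963 × e^(−0.01829 × 126)
  = 4.963 × 0.09980 = 0.4953 mg/L
(0.4953 mg/L = 0.4953 mcg/mL)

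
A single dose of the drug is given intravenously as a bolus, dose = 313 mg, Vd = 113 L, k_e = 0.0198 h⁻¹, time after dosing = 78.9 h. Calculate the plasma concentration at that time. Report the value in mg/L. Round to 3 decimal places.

0.581 mg/L

C₀ = Dose / Vd = 313.0 / 113 = 2.770 mg/L
C = C₀ · e^(−k·t) = 2.770 × e^(−0.01980 × 78.9)
  = 2.770 × 0.2097 = 0.5809 mg/L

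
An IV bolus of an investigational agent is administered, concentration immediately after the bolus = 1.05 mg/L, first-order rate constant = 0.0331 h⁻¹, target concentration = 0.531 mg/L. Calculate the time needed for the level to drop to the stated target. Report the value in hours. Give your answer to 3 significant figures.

20.6 h

t = ln(C₀ / C) / k = ln(1.050 / 0.531) / 0.03310
  = ln(1.977) / 0.03310 = 0.6816 / 0.03310 = 20.59 h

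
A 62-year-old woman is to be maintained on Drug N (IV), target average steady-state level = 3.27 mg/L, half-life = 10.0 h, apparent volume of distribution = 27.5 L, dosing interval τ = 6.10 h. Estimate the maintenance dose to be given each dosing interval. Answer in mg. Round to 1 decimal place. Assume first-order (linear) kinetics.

k = ln2 / t½ = 0.693147 / 10.0 = 0.06931 h⁻¹
CL = k × Vd = 0.06931 × 27.5 = 1.906 L/h
At steady state, Dose/τ = Css × CL.
Dose = Css × CL × τ = 3.27 × 1.906 × 6.10 = 38.02 mg

38.0 mg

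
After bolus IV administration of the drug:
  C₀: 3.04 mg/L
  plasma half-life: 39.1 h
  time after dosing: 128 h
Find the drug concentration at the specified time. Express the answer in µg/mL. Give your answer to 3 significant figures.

k = ln2 / t½ = 0.693147 / 39.1 = 0.01773 h⁻¹
C = C₀ · e^(−k·t) = 3.040 × e^(−0.01773 × 128)
  = 3.040 × 0.1034 = 0.3143 mg/L
(0.3143 mg/L = 0.3143 µg/mL)

0.314 µg/mL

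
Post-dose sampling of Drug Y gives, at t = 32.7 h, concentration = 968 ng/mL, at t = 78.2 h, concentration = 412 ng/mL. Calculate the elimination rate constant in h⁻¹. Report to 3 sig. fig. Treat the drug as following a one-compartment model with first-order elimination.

0.0188 h⁻¹

k = ln(C₁/C₂) / (t₂ − t₁) = ln(968/412) / (78.2 − 32.7)
  = 0.8542 / 45.50 = 0.01877 h⁻¹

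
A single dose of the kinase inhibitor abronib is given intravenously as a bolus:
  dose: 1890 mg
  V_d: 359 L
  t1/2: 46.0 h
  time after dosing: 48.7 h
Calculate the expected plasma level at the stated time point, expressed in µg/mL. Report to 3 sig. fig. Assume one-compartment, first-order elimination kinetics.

2.53 µg/mL

C₀ = Dose / Vd = 1890 / 359 = 5.265 mg/L
k = ln2 / t½ = 0.693147 / 46.0 = 0.01507 h⁻¹
C = C₀ · e^(−k·t) = 5.265 × e^(−0.01507 × 48.7)
  = 5.265 × 0.4800 = 2.527 mg/L
(2.527 mg/L = 2.527 µg/mL)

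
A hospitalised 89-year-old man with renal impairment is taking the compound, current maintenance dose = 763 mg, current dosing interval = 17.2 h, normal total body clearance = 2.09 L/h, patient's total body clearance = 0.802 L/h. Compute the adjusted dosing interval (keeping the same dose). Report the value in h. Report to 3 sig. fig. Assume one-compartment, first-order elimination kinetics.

44.8 h

To keep the same average steady-state level, dosing rate must scale with clearance.
CL ratio = 0.802 / 2.09 = 0.3837
New interval (same dose) = 17.2 / 0.3837 = 44.83 h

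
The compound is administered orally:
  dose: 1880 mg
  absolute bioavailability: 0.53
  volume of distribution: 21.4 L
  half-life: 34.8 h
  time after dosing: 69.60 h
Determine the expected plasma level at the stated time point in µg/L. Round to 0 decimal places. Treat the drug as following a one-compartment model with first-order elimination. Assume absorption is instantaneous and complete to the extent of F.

Amount reaching circulation = F × Dose = 0.53 × 1880 = 996.4 mg
C₀ = F·Dose / Vd = 996.4 / 21.4 = 46.56 mg/L
k = ln2 / t½ = 0.693147 / 34.8 = 0.01992 h⁻¹
t / t½ = 69.60 / 34.8 = 2 half-lives
C = C₀ × (1/2)^2 = 46.56 × 0.2500 = 11.64 mg/L
Convert: 11.64 mg/L × 1000 = 11640 µg/L

11640 µg/L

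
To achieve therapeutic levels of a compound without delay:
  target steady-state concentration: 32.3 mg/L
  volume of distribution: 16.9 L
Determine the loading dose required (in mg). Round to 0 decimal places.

LD = Css × Vd = 32.3 × 16.9 = 545.9 mg

546 mg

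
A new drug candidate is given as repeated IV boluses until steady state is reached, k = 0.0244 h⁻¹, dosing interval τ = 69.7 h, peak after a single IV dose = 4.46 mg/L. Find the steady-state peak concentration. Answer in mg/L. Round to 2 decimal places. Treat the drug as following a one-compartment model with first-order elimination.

e^(−kτ) = e^(−0.02440 × 69.7) = 0.1826
Accumulation ratio R = 1 / (1 − e^(−kτ)) = 1 / (1 − 0.1826) = 1.223
Steady-state peak = C₀ × R = 4.46 × 1.223 = 5.455 mg/L

5.46 mg/L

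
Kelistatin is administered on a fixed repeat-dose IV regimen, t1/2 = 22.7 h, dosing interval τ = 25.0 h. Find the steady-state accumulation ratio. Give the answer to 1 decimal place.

1.9

k = ln2 / t½ = 0.693147 / 22.7 = 0.03054 h⁻¹
e^(−kτ) = e^(−0.03054 × 25.0) = 0.4660
Accumulation ratio R = 1 / (1 − e^(−kτ)) = 1 / (1 − 0.4660) = 1.873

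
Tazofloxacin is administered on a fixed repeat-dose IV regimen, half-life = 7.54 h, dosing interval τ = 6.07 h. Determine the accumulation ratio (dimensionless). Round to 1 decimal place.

k = ln2 / t½ = 0.693147 / 7.54 = 0.09193 h⁻¹
e^(−kτ) = e^(−0.09193 × 6.07) = 0.5723
Accumulation ratio R = 1 / (1 − e^(−kτ)) = 1 / (1 − 0.5723) = 2.338

2.3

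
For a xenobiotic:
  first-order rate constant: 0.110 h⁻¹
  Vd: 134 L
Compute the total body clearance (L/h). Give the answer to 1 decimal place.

14.7 L/h

CL = k × Vd = 0.110 × 134 = 14.74 L/h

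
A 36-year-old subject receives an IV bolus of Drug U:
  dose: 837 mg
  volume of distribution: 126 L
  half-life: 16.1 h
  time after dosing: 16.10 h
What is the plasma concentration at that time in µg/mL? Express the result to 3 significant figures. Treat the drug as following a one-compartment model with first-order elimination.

C₀ = Dose / Vd = 837.0 / 126 = 6.643 mg/L
k = ln2 / t½ = 0.693147 / 16.1 = 0.04305 h⁻¹
t / t½ = 16.10 / 16.1 = 1 half-lives
C = C₀ × (1/2)^1 = 6.643 × 0.5000 = 3.322 mg/L
(3.322 mg/L = 3.322 µg/mL)

3.32 µg/mL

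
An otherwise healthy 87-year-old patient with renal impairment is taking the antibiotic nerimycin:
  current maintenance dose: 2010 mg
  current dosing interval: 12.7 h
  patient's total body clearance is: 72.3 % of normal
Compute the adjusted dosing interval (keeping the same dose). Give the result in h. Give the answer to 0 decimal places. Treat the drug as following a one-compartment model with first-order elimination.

18 h

To keep the same average steady-state level, dosing rate must scale with clearance.
CL ratio = 72.3 / 100 = 0.7230
New interval (same dose) = 12.7 / 0.7230 = 17.57 h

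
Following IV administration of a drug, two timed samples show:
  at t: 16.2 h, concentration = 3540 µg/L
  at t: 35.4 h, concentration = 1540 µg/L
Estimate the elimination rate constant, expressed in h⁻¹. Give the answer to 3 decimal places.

k = ln(C₁/C₂) / (t₂ − t₁) = ln(3540/1540) / (35.4 − 16.2)
  = 0.8323 / 19.20 = 0.04335 h⁻¹

0.043 h⁻¹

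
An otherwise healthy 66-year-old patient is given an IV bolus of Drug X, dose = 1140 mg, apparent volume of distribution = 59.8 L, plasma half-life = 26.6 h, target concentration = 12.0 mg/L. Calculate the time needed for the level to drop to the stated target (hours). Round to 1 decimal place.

C₀ = Dose / Vd = 1140 / 59.8 = 19.06 mg/L
k = ln2 / t½ = 0.693147 / 26.6 = 0.02606 h⁻¹
t = ln(C₀ / C) / k = ln(19.06 / 12.0) / 0.02606
  = ln(1.588) / 0.02606 = 0.4625 / 0.02606 = 17.75 h

17.8 h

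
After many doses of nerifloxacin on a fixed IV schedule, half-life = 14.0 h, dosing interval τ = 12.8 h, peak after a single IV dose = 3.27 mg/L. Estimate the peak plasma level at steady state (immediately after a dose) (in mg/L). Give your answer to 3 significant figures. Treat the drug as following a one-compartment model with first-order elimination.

6.97 mg/L

k = ln2 / t½ = 0.693147 / 14.0 = 0.04951 h⁻¹
e^(−kτ) = e^(−0.04951 × 12.8) = 0.5306
Accumulation ratio R = 1 / (1 − e^(−kτ)) = 1 / (1 − 0.5306) = 2.130
Steady-state peak = C₀ × R = 3.27 × 2.130 = 6.965 mg/L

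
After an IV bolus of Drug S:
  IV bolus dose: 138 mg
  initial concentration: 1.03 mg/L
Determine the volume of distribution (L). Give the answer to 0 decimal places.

134 L

Vd = Dose / C₀ = 138.0 / 1.03 = 134.0 L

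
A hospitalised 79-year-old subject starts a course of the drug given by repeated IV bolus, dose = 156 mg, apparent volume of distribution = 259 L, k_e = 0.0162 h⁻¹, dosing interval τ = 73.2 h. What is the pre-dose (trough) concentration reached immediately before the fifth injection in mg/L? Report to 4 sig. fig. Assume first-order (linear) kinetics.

C₀ per dose = Dose / Vd = 156 / 259 = 0.6023 mg/L
Fraction remaining after one interval: r = e^(−kτ) = e^(−0.01620 × 73.2) = 0.3055
Before dose 5, 4 doses have been given (aged 1τ, 2τ, 3τ, 4τ).
C_trough = C₀ × (r + r² + … + r^4) = C₀ × r(1−r^4)/(1−r)
        = 0.6023 × 0.3055 × (1 − 0.008711) / (1 − 0.3055) = 0.2626 mg/L

0.2626 mg/L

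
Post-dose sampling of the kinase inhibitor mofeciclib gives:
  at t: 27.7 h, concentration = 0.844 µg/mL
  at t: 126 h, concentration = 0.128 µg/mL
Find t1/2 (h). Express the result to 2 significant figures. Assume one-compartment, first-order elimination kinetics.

k = ln(C₁/C₂) / (t₂ − t₁) = ln(0.844/0.128) / (126 − 27.7)
  = 1.886 / 98.30 = 0.01919 h⁻¹
t½ = ln2 / k = 0.693147 / 0.01919 = 36.12 h

36 h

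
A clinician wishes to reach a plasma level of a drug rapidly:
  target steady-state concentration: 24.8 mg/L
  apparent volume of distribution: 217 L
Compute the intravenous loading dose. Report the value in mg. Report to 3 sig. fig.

LD = Css × Vd = 24.8 × 217 = 5382 mg

5380 mg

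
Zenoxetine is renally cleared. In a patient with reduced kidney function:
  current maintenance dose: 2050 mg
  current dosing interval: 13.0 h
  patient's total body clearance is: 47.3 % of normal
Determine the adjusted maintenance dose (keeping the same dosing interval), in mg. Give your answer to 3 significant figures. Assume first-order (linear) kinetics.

To keep the same average steady-state level, dosing rate must scale with clearance.
CL ratio = 47.3 / 100 = 0.4730
New dose (same interval) = 2050 × 0.4730 = 969.7 mg

970 mg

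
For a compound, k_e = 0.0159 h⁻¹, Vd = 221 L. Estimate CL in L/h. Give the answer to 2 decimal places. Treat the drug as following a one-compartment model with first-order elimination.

CL = k × Vd = 0.0159 × 221 = 3.514 L/h

3.51 L/h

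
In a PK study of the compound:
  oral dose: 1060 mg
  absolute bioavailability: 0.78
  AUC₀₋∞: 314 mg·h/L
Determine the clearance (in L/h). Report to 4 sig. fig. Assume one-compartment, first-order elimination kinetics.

CL = F·Dose / AUC = 0.78 × 1060 / 314 = 2.633 L/h

2.633 L/h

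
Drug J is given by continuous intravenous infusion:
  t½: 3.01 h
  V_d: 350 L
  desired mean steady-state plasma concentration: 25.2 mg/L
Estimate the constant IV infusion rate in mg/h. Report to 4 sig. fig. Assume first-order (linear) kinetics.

k = ln2 / t½ = 0.693147 / 3.01 = 0.2303 h⁻¹
CL = k × Vd = 0.2303 × 350 = 80.61 L/h
At steady state, infusion rate R₀ = Css × CL = 25.2 × 80.61 = 2031 mg/h

2031 mg/h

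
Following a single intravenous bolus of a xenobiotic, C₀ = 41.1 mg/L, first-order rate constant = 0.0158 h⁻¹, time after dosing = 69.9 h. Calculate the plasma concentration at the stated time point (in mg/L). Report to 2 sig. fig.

C = C₀ · e^(−k·t) = 41.10 × e^(−0.01580 × 69.9)
  = 41.10 × 0.3314 = 13.62 mg/L

14 mg/L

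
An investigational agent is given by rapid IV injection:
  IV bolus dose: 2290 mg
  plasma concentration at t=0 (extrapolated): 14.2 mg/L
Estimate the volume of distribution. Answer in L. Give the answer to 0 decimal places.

Vd = Dose / C₀ = 2290 / 14.2 = 161.3 L

161 L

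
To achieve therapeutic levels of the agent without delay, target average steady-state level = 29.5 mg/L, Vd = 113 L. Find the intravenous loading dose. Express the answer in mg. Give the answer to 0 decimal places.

LD = Css × Vd = 29.5 × 113 = 3334 mg

3334 mg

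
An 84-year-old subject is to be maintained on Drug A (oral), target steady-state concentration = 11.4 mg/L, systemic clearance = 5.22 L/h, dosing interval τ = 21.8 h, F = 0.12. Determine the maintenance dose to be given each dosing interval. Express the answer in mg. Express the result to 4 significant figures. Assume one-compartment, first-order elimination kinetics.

At steady state, F × (Dose/τ) = Css × CL.
Dose = Css × CL × τ / F = 11.4 × 5.220 × 21.8 / 0.12 = 10810 mg

10810 mg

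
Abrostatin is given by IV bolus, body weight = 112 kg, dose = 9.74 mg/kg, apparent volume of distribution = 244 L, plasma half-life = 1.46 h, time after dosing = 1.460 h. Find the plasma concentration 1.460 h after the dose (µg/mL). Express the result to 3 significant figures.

Total dose = 9.74 × 112 = 1091 mg
C₀ = Dose / Vd = 1091 / 244 = 4.471 mg/L
k = ln2 / t½ = 0.693147 / 1.46 = 0.4748 h⁻¹
t / t½ = 1.460 / 1.46 = 1 half-lives
C = C₀ × (1/2)^1 = 4.471 × 0.5000 = 2.236 mg/L
(2.236 mg/L = 2.236 µg/mL)

2.24 µg/mL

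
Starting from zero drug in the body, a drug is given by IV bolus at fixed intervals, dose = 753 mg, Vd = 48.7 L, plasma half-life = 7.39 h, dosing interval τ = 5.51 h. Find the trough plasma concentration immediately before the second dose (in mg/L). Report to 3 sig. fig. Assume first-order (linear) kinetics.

C₀ per dose = Dose / Vd = 753 / 48.7 = 15.46 mg/L
k = ln2 / t½ = 0.693147 / 7.39 = 0.09380 h⁻¹
Fraction remaining after one interval: r = e^(−kτ) = e^(−0.09380 × 5.51) = 0.5964
Before dose 2, 1 dose has been given (aged 1τ).
C_trough = C₀ × r = 15.46 × 0.5964 = 9.220 mg/L

9.22 mg/L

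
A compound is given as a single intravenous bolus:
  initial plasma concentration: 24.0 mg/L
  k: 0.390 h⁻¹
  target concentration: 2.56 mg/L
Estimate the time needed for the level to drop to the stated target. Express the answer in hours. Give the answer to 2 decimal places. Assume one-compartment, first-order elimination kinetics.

t = ln(C₀ / C) / k = ln(24.00 / 2.56) / 0.3900
  = ln(9.375) / 0.3900 = 2.238 / 0.3900 = 5.738 h

5.74 h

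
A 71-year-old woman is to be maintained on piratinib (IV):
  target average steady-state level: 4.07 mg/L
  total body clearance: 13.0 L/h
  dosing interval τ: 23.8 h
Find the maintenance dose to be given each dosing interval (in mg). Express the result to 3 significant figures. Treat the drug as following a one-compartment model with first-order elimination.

At steady state, Dose/τ = Css × CL.
Dose = Css × CL × τ = 4.07 × 13.00 × 23.8 = 1259 mg

1260 mg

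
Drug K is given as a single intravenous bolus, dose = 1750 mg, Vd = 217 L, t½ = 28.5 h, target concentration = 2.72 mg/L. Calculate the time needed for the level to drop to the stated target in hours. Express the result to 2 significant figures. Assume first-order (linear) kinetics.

45 h

C₀ = Dose / Vd = 1750 / 217 = 8.065 mg/L
k = ln2 / t½ = 0.693147 / 28.5 = 0.02432 h⁻¹
t = ln(C₀ / C) / k = ln(8.065 / 2.72) / 0.02432
  = ln(2.965) / 0.02432 = 1.087 / 0.02432 = 44.70 h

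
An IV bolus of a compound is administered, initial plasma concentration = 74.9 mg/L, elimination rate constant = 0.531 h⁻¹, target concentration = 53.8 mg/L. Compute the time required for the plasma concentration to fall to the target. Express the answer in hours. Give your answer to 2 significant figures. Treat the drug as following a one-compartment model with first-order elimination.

t = ln(C₀ / C) / k = ln(74.90 / 53.8) / 0.5310
  = ln(1.392) / 0.5310 = 0.3307 / 0.5310 = 0.6228 h

0.62 h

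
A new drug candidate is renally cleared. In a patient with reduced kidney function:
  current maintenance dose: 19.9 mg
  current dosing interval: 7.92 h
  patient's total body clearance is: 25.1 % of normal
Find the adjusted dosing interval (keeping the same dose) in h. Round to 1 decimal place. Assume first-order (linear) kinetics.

31.6 h

To keep the same average steady-state level, dosing rate must scale with clearance.
CL ratio = 25.1 / 100 = 0.2510
New interval (same dose) = 7.92 / 0.2510 = 31.55 h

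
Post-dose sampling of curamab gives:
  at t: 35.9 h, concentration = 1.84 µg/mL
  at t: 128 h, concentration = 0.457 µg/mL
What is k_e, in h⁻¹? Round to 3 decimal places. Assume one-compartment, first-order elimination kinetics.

0.015 h⁻¹

k = ln(C₁/C₂) / (t₂ − t₁) = ln(1.84/0.457) / (128 − 35.9)
  = 1.393 / 92.10 = 0.01512 h⁻¹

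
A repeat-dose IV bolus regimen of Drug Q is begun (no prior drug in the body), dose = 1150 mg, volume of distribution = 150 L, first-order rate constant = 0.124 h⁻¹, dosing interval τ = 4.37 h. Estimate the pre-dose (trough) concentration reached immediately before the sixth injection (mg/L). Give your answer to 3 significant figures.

C₀ per dose = Dose / Vd = 1150 / 150 = 7.667 mg/L
Fraction remaining after one interval: r = e^(−kτ) = e^(−0.1240 × 4.37) = 0.5817
Before dose 6, 5 doses have been given (aged 1τ, 2τ, 3τ, 4τ, 5τ).
C_trough = C₀ × (r + r² + … + r^5) = C₀ × r(1−r^5)/(1−r)
        = 7.667 × 0.5817 × (1 − 0.06660) / (1 − 0.5817) = 9.952 mg/L

9.95 mg/L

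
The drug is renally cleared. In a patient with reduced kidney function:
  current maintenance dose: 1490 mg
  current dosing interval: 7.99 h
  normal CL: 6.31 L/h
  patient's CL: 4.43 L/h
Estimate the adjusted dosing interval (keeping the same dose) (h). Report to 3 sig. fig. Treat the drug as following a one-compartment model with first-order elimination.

11.4 h

To keep the same average steady-state level, dosing rate must scale with clearance.
CL ratio = 4.43 / 6.31 = 0.7021
New interval (same dose) = 7.99 / 0.7021 = 11.38 h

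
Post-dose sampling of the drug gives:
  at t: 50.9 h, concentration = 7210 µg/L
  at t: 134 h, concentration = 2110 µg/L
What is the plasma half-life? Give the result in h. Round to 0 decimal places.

47 h

k = ln(C₁/C₂) / (t₂ − t₁) = ln(7210/2110) / (134 − 50.9)
  = 1.229 / 83.10 = 0.01479 h⁻¹
t½ = ln2 / k = 0.693147 / 0.01479 = 46.87 h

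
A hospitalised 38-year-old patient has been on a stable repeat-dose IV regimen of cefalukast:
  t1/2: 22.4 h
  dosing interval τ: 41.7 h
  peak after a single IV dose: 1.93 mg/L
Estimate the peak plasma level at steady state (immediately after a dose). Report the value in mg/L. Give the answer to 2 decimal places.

2.66 mg/L

k = ln2 / t½ = 0.693147 / 22.4 = 0.03094 h⁻¹
e^(−kτ) = e^(−0.03094 × 41.7) = 0.2752
Accumulation ratio R = 1 / (1 − e^(−kτ)) = 1 / (1 − 0.2752) = 1.380
Steady-state peak = C₀ × R = 1.93 × 1.380 = 2.663 mg/L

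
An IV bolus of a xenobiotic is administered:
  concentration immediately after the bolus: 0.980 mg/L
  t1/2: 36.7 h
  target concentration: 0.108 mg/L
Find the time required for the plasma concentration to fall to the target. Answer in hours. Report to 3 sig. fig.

k = ln2 / t½ = 0.693147 / 36.7 = 0.01889 h⁻¹
t = ln(C₀ / C) / k = ln(0.9800 / 0.108) / 0.01889
  = ln(9.074) / 0.01889 = 2.205 / 0.01889 = 116.7 h

117 h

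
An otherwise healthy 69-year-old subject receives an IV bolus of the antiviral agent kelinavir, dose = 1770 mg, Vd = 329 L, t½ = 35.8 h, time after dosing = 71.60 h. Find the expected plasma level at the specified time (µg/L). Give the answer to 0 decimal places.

C₀ = Dose / Vd = 1770 / 329 = 5.380 mg/L
k = ln2 / t½ = 0.693147 / 35.8 = 0.01936 h⁻¹
t / t½ = 71.60 / 35.8 = 2 half-lives
C = C₀ × (1/2)^2 = 5.380 × 0.2500 = 1.345 mg/L
Convert: 1.345 mg/L × 1000 = 1345 µg/L

1345 µg/L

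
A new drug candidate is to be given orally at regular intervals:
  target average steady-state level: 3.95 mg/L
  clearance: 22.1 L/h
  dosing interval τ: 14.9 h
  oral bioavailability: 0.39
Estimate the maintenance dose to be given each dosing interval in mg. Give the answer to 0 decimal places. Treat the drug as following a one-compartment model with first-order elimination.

3335 mg

At steady state, F × (Dose/τ) = Css × CL.
Dose = Css × CL × τ / F = 3.95 × 22.10 × 14.9 / 0.39 = 3335 mg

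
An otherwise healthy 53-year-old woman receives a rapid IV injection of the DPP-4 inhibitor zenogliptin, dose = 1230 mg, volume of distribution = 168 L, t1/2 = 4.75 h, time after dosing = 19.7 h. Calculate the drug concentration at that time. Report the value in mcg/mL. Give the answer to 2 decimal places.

0.41 mcg/mL

C₀ = Dose / Vd = 1230 / 168 = 7.321 mg/L
k = ln2 / t½ = 0.693147 / 4.75 = 0.1459 h⁻¹
C = C₀ · e^(−k·t) = 7.321 × e^(−0.1459 × 19.7)
  = 7.321 × 0.05646 = 0.4133 mg/L
(0.4133 mg/L = 0.4133 mcg/mL)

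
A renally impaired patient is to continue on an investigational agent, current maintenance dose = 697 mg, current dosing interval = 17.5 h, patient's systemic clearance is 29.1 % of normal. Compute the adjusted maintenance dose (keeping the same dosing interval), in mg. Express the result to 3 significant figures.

To keep the same average steady-state level, dosing rate must scale with clearance.
CL ratio = 29.1 / 100 = 0.2910
New dose (same interval) = 697 × 0.2910 = 202.8 mg

203 mg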